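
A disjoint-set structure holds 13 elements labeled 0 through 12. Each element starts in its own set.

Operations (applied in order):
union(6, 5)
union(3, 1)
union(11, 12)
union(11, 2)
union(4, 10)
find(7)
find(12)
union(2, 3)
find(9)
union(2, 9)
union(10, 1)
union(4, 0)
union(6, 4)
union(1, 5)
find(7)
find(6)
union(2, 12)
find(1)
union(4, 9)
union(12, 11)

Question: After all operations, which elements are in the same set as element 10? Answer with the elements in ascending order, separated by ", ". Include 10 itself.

Answer: 0, 1, 2, 3, 4, 5, 6, 9, 10, 11, 12

Derivation:
Step 1: union(6, 5) -> merged; set of 6 now {5, 6}
Step 2: union(3, 1) -> merged; set of 3 now {1, 3}
Step 3: union(11, 12) -> merged; set of 11 now {11, 12}
Step 4: union(11, 2) -> merged; set of 11 now {2, 11, 12}
Step 5: union(4, 10) -> merged; set of 4 now {4, 10}
Step 6: find(7) -> no change; set of 7 is {7}
Step 7: find(12) -> no change; set of 12 is {2, 11, 12}
Step 8: union(2, 3) -> merged; set of 2 now {1, 2, 3, 11, 12}
Step 9: find(9) -> no change; set of 9 is {9}
Step 10: union(2, 9) -> merged; set of 2 now {1, 2, 3, 9, 11, 12}
Step 11: union(10, 1) -> merged; set of 10 now {1, 2, 3, 4, 9, 10, 11, 12}
Step 12: union(4, 0) -> merged; set of 4 now {0, 1, 2, 3, 4, 9, 10, 11, 12}
Step 13: union(6, 4) -> merged; set of 6 now {0, 1, 2, 3, 4, 5, 6, 9, 10, 11, 12}
Step 14: union(1, 5) -> already same set; set of 1 now {0, 1, 2, 3, 4, 5, 6, 9, 10, 11, 12}
Step 15: find(7) -> no change; set of 7 is {7}
Step 16: find(6) -> no change; set of 6 is {0, 1, 2, 3, 4, 5, 6, 9, 10, 11, 12}
Step 17: union(2, 12) -> already same set; set of 2 now {0, 1, 2, 3, 4, 5, 6, 9, 10, 11, 12}
Step 18: find(1) -> no change; set of 1 is {0, 1, 2, 3, 4, 5, 6, 9, 10, 11, 12}
Step 19: union(4, 9) -> already same set; set of 4 now {0, 1, 2, 3, 4, 5, 6, 9, 10, 11, 12}
Step 20: union(12, 11) -> already same set; set of 12 now {0, 1, 2, 3, 4, 5, 6, 9, 10, 11, 12}
Component of 10: {0, 1, 2, 3, 4, 5, 6, 9, 10, 11, 12}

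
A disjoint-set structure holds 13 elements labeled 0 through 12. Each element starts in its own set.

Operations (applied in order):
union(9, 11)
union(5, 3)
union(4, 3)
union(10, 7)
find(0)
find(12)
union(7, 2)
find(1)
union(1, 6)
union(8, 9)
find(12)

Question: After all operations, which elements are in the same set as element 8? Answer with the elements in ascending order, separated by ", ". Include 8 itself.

Answer: 8, 9, 11

Derivation:
Step 1: union(9, 11) -> merged; set of 9 now {9, 11}
Step 2: union(5, 3) -> merged; set of 5 now {3, 5}
Step 3: union(4, 3) -> merged; set of 4 now {3, 4, 5}
Step 4: union(10, 7) -> merged; set of 10 now {7, 10}
Step 5: find(0) -> no change; set of 0 is {0}
Step 6: find(12) -> no change; set of 12 is {12}
Step 7: union(7, 2) -> merged; set of 7 now {2, 7, 10}
Step 8: find(1) -> no change; set of 1 is {1}
Step 9: union(1, 6) -> merged; set of 1 now {1, 6}
Step 10: union(8, 9) -> merged; set of 8 now {8, 9, 11}
Step 11: find(12) -> no change; set of 12 is {12}
Component of 8: {8, 9, 11}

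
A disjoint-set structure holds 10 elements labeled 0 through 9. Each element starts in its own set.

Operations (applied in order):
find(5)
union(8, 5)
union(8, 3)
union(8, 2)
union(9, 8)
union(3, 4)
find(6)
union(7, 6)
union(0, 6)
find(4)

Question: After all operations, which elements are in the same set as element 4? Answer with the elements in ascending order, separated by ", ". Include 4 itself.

Step 1: find(5) -> no change; set of 5 is {5}
Step 2: union(8, 5) -> merged; set of 8 now {5, 8}
Step 3: union(8, 3) -> merged; set of 8 now {3, 5, 8}
Step 4: union(8, 2) -> merged; set of 8 now {2, 3, 5, 8}
Step 5: union(9, 8) -> merged; set of 9 now {2, 3, 5, 8, 9}
Step 6: union(3, 4) -> merged; set of 3 now {2, 3, 4, 5, 8, 9}
Step 7: find(6) -> no change; set of 6 is {6}
Step 8: union(7, 6) -> merged; set of 7 now {6, 7}
Step 9: union(0, 6) -> merged; set of 0 now {0, 6, 7}
Step 10: find(4) -> no change; set of 4 is {2, 3, 4, 5, 8, 9}
Component of 4: {2, 3, 4, 5, 8, 9}

Answer: 2, 3, 4, 5, 8, 9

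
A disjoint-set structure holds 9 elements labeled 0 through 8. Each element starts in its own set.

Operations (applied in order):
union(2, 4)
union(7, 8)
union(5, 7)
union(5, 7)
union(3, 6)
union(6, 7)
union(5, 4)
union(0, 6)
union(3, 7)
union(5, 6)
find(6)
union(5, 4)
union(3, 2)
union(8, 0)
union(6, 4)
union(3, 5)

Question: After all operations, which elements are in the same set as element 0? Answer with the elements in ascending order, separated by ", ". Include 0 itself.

Answer: 0, 2, 3, 4, 5, 6, 7, 8

Derivation:
Step 1: union(2, 4) -> merged; set of 2 now {2, 4}
Step 2: union(7, 8) -> merged; set of 7 now {7, 8}
Step 3: union(5, 7) -> merged; set of 5 now {5, 7, 8}
Step 4: union(5, 7) -> already same set; set of 5 now {5, 7, 8}
Step 5: union(3, 6) -> merged; set of 3 now {3, 6}
Step 6: union(6, 7) -> merged; set of 6 now {3, 5, 6, 7, 8}
Step 7: union(5, 4) -> merged; set of 5 now {2, 3, 4, 5, 6, 7, 8}
Step 8: union(0, 6) -> merged; set of 0 now {0, 2, 3, 4, 5, 6, 7, 8}
Step 9: union(3, 7) -> already same set; set of 3 now {0, 2, 3, 4, 5, 6, 7, 8}
Step 10: union(5, 6) -> already same set; set of 5 now {0, 2, 3, 4, 5, 6, 7, 8}
Step 11: find(6) -> no change; set of 6 is {0, 2, 3, 4, 5, 6, 7, 8}
Step 12: union(5, 4) -> already same set; set of 5 now {0, 2, 3, 4, 5, 6, 7, 8}
Step 13: union(3, 2) -> already same set; set of 3 now {0, 2, 3, 4, 5, 6, 7, 8}
Step 14: union(8, 0) -> already same set; set of 8 now {0, 2, 3, 4, 5, 6, 7, 8}
Step 15: union(6, 4) -> already same set; set of 6 now {0, 2, 3, 4, 5, 6, 7, 8}
Step 16: union(3, 5) -> already same set; set of 3 now {0, 2, 3, 4, 5, 6, 7, 8}
Component of 0: {0, 2, 3, 4, 5, 6, 7, 8}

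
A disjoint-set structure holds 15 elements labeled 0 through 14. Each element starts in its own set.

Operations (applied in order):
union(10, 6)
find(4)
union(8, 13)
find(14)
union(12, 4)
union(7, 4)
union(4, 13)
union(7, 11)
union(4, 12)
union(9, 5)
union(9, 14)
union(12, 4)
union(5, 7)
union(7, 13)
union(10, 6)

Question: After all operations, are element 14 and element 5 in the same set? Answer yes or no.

Answer: yes

Derivation:
Step 1: union(10, 6) -> merged; set of 10 now {6, 10}
Step 2: find(4) -> no change; set of 4 is {4}
Step 3: union(8, 13) -> merged; set of 8 now {8, 13}
Step 4: find(14) -> no change; set of 14 is {14}
Step 5: union(12, 4) -> merged; set of 12 now {4, 12}
Step 6: union(7, 4) -> merged; set of 7 now {4, 7, 12}
Step 7: union(4, 13) -> merged; set of 4 now {4, 7, 8, 12, 13}
Step 8: union(7, 11) -> merged; set of 7 now {4, 7, 8, 11, 12, 13}
Step 9: union(4, 12) -> already same set; set of 4 now {4, 7, 8, 11, 12, 13}
Step 10: union(9, 5) -> merged; set of 9 now {5, 9}
Step 11: union(9, 14) -> merged; set of 9 now {5, 9, 14}
Step 12: union(12, 4) -> already same set; set of 12 now {4, 7, 8, 11, 12, 13}
Step 13: union(5, 7) -> merged; set of 5 now {4, 5, 7, 8, 9, 11, 12, 13, 14}
Step 14: union(7, 13) -> already same set; set of 7 now {4, 5, 7, 8, 9, 11, 12, 13, 14}
Step 15: union(10, 6) -> already same set; set of 10 now {6, 10}
Set of 14: {4, 5, 7, 8, 9, 11, 12, 13, 14}; 5 is a member.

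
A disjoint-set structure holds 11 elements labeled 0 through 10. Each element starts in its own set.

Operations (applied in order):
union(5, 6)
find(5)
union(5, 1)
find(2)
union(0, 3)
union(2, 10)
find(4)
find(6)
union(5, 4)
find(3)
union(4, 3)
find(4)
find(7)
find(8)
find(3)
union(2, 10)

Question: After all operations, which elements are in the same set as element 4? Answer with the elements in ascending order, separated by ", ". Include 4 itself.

Answer: 0, 1, 3, 4, 5, 6

Derivation:
Step 1: union(5, 6) -> merged; set of 5 now {5, 6}
Step 2: find(5) -> no change; set of 5 is {5, 6}
Step 3: union(5, 1) -> merged; set of 5 now {1, 5, 6}
Step 4: find(2) -> no change; set of 2 is {2}
Step 5: union(0, 3) -> merged; set of 0 now {0, 3}
Step 6: union(2, 10) -> merged; set of 2 now {2, 10}
Step 7: find(4) -> no change; set of 4 is {4}
Step 8: find(6) -> no change; set of 6 is {1, 5, 6}
Step 9: union(5, 4) -> merged; set of 5 now {1, 4, 5, 6}
Step 10: find(3) -> no change; set of 3 is {0, 3}
Step 11: union(4, 3) -> merged; set of 4 now {0, 1, 3, 4, 5, 6}
Step 12: find(4) -> no change; set of 4 is {0, 1, 3, 4, 5, 6}
Step 13: find(7) -> no change; set of 7 is {7}
Step 14: find(8) -> no change; set of 8 is {8}
Step 15: find(3) -> no change; set of 3 is {0, 1, 3, 4, 5, 6}
Step 16: union(2, 10) -> already same set; set of 2 now {2, 10}
Component of 4: {0, 1, 3, 4, 5, 6}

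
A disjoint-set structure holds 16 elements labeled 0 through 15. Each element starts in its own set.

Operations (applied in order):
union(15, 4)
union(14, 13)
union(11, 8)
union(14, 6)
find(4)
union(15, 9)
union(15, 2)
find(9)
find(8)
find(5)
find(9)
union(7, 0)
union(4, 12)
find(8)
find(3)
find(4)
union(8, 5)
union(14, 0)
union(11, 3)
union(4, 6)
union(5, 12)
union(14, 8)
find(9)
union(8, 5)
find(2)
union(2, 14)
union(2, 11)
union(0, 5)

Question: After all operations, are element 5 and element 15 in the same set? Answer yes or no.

Step 1: union(15, 4) -> merged; set of 15 now {4, 15}
Step 2: union(14, 13) -> merged; set of 14 now {13, 14}
Step 3: union(11, 8) -> merged; set of 11 now {8, 11}
Step 4: union(14, 6) -> merged; set of 14 now {6, 13, 14}
Step 5: find(4) -> no change; set of 4 is {4, 15}
Step 6: union(15, 9) -> merged; set of 15 now {4, 9, 15}
Step 7: union(15, 2) -> merged; set of 15 now {2, 4, 9, 15}
Step 8: find(9) -> no change; set of 9 is {2, 4, 9, 15}
Step 9: find(8) -> no change; set of 8 is {8, 11}
Step 10: find(5) -> no change; set of 5 is {5}
Step 11: find(9) -> no change; set of 9 is {2, 4, 9, 15}
Step 12: union(7, 0) -> merged; set of 7 now {0, 7}
Step 13: union(4, 12) -> merged; set of 4 now {2, 4, 9, 12, 15}
Step 14: find(8) -> no change; set of 8 is {8, 11}
Step 15: find(3) -> no change; set of 3 is {3}
Step 16: find(4) -> no change; set of 4 is {2, 4, 9, 12, 15}
Step 17: union(8, 5) -> merged; set of 8 now {5, 8, 11}
Step 18: union(14, 0) -> merged; set of 14 now {0, 6, 7, 13, 14}
Step 19: union(11, 3) -> merged; set of 11 now {3, 5, 8, 11}
Step 20: union(4, 6) -> merged; set of 4 now {0, 2, 4, 6, 7, 9, 12, 13, 14, 15}
Step 21: union(5, 12) -> merged; set of 5 now {0, 2, 3, 4, 5, 6, 7, 8, 9, 11, 12, 13, 14, 15}
Step 22: union(14, 8) -> already same set; set of 14 now {0, 2, 3, 4, 5, 6, 7, 8, 9, 11, 12, 13, 14, 15}
Step 23: find(9) -> no change; set of 9 is {0, 2, 3, 4, 5, 6, 7, 8, 9, 11, 12, 13, 14, 15}
Step 24: union(8, 5) -> already same set; set of 8 now {0, 2, 3, 4, 5, 6, 7, 8, 9, 11, 12, 13, 14, 15}
Step 25: find(2) -> no change; set of 2 is {0, 2, 3, 4, 5, 6, 7, 8, 9, 11, 12, 13, 14, 15}
Step 26: union(2, 14) -> already same set; set of 2 now {0, 2, 3, 4, 5, 6, 7, 8, 9, 11, 12, 13, 14, 15}
Step 27: union(2, 11) -> already same set; set of 2 now {0, 2, 3, 4, 5, 6, 7, 8, 9, 11, 12, 13, 14, 15}
Step 28: union(0, 5) -> already same set; set of 0 now {0, 2, 3, 4, 5, 6, 7, 8, 9, 11, 12, 13, 14, 15}
Set of 5: {0, 2, 3, 4, 5, 6, 7, 8, 9, 11, 12, 13, 14, 15}; 15 is a member.

Answer: yes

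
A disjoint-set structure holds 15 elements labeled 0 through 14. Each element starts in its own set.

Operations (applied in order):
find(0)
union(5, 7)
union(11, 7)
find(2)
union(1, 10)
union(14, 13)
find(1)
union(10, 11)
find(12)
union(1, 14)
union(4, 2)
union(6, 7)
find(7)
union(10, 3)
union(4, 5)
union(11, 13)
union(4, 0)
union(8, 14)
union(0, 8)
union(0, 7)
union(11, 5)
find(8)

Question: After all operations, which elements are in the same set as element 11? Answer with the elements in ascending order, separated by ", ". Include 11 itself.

Answer: 0, 1, 2, 3, 4, 5, 6, 7, 8, 10, 11, 13, 14

Derivation:
Step 1: find(0) -> no change; set of 0 is {0}
Step 2: union(5, 7) -> merged; set of 5 now {5, 7}
Step 3: union(11, 7) -> merged; set of 11 now {5, 7, 11}
Step 4: find(2) -> no change; set of 2 is {2}
Step 5: union(1, 10) -> merged; set of 1 now {1, 10}
Step 6: union(14, 13) -> merged; set of 14 now {13, 14}
Step 7: find(1) -> no change; set of 1 is {1, 10}
Step 8: union(10, 11) -> merged; set of 10 now {1, 5, 7, 10, 11}
Step 9: find(12) -> no change; set of 12 is {12}
Step 10: union(1, 14) -> merged; set of 1 now {1, 5, 7, 10, 11, 13, 14}
Step 11: union(4, 2) -> merged; set of 4 now {2, 4}
Step 12: union(6, 7) -> merged; set of 6 now {1, 5, 6, 7, 10, 11, 13, 14}
Step 13: find(7) -> no change; set of 7 is {1, 5, 6, 7, 10, 11, 13, 14}
Step 14: union(10, 3) -> merged; set of 10 now {1, 3, 5, 6, 7, 10, 11, 13, 14}
Step 15: union(4, 5) -> merged; set of 4 now {1, 2, 3, 4, 5, 6, 7, 10, 11, 13, 14}
Step 16: union(11, 13) -> already same set; set of 11 now {1, 2, 3, 4, 5, 6, 7, 10, 11, 13, 14}
Step 17: union(4, 0) -> merged; set of 4 now {0, 1, 2, 3, 4, 5, 6, 7, 10, 11, 13, 14}
Step 18: union(8, 14) -> merged; set of 8 now {0, 1, 2, 3, 4, 5, 6, 7, 8, 10, 11, 13, 14}
Step 19: union(0, 8) -> already same set; set of 0 now {0, 1, 2, 3, 4, 5, 6, 7, 8, 10, 11, 13, 14}
Step 20: union(0, 7) -> already same set; set of 0 now {0, 1, 2, 3, 4, 5, 6, 7, 8, 10, 11, 13, 14}
Step 21: union(11, 5) -> already same set; set of 11 now {0, 1, 2, 3, 4, 5, 6, 7, 8, 10, 11, 13, 14}
Step 22: find(8) -> no change; set of 8 is {0, 1, 2, 3, 4, 5, 6, 7, 8, 10, 11, 13, 14}
Component of 11: {0, 1, 2, 3, 4, 5, 6, 7, 8, 10, 11, 13, 14}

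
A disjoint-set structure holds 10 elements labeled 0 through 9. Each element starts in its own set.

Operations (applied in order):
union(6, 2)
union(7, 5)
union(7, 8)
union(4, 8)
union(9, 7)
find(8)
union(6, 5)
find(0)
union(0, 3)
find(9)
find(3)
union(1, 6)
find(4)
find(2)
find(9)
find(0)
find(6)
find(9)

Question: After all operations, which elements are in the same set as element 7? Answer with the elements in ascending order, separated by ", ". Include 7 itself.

Answer: 1, 2, 4, 5, 6, 7, 8, 9

Derivation:
Step 1: union(6, 2) -> merged; set of 6 now {2, 6}
Step 2: union(7, 5) -> merged; set of 7 now {5, 7}
Step 3: union(7, 8) -> merged; set of 7 now {5, 7, 8}
Step 4: union(4, 8) -> merged; set of 4 now {4, 5, 7, 8}
Step 5: union(9, 7) -> merged; set of 9 now {4, 5, 7, 8, 9}
Step 6: find(8) -> no change; set of 8 is {4, 5, 7, 8, 9}
Step 7: union(6, 5) -> merged; set of 6 now {2, 4, 5, 6, 7, 8, 9}
Step 8: find(0) -> no change; set of 0 is {0}
Step 9: union(0, 3) -> merged; set of 0 now {0, 3}
Step 10: find(9) -> no change; set of 9 is {2, 4, 5, 6, 7, 8, 9}
Step 11: find(3) -> no change; set of 3 is {0, 3}
Step 12: union(1, 6) -> merged; set of 1 now {1, 2, 4, 5, 6, 7, 8, 9}
Step 13: find(4) -> no change; set of 4 is {1, 2, 4, 5, 6, 7, 8, 9}
Step 14: find(2) -> no change; set of 2 is {1, 2, 4, 5, 6, 7, 8, 9}
Step 15: find(9) -> no change; set of 9 is {1, 2, 4, 5, 6, 7, 8, 9}
Step 16: find(0) -> no change; set of 0 is {0, 3}
Step 17: find(6) -> no change; set of 6 is {1, 2, 4, 5, 6, 7, 8, 9}
Step 18: find(9) -> no change; set of 9 is {1, 2, 4, 5, 6, 7, 8, 9}
Component of 7: {1, 2, 4, 5, 6, 7, 8, 9}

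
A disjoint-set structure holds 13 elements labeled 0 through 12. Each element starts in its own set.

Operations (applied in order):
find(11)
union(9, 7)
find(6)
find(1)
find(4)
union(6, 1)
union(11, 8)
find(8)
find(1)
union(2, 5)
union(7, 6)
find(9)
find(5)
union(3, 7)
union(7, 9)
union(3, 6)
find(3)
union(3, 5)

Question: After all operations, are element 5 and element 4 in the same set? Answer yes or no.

Answer: no

Derivation:
Step 1: find(11) -> no change; set of 11 is {11}
Step 2: union(9, 7) -> merged; set of 9 now {7, 9}
Step 3: find(6) -> no change; set of 6 is {6}
Step 4: find(1) -> no change; set of 1 is {1}
Step 5: find(4) -> no change; set of 4 is {4}
Step 6: union(6, 1) -> merged; set of 6 now {1, 6}
Step 7: union(11, 8) -> merged; set of 11 now {8, 11}
Step 8: find(8) -> no change; set of 8 is {8, 11}
Step 9: find(1) -> no change; set of 1 is {1, 6}
Step 10: union(2, 5) -> merged; set of 2 now {2, 5}
Step 11: union(7, 6) -> merged; set of 7 now {1, 6, 7, 9}
Step 12: find(9) -> no change; set of 9 is {1, 6, 7, 9}
Step 13: find(5) -> no change; set of 5 is {2, 5}
Step 14: union(3, 7) -> merged; set of 3 now {1, 3, 6, 7, 9}
Step 15: union(7, 9) -> already same set; set of 7 now {1, 3, 6, 7, 9}
Step 16: union(3, 6) -> already same set; set of 3 now {1, 3, 6, 7, 9}
Step 17: find(3) -> no change; set of 3 is {1, 3, 6, 7, 9}
Step 18: union(3, 5) -> merged; set of 3 now {1, 2, 3, 5, 6, 7, 9}
Set of 5: {1, 2, 3, 5, 6, 7, 9}; 4 is not a member.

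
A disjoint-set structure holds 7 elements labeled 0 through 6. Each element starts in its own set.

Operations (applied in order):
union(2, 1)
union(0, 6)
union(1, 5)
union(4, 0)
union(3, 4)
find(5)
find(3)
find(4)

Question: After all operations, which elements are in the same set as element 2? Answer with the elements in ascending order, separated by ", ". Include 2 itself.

Answer: 1, 2, 5

Derivation:
Step 1: union(2, 1) -> merged; set of 2 now {1, 2}
Step 2: union(0, 6) -> merged; set of 0 now {0, 6}
Step 3: union(1, 5) -> merged; set of 1 now {1, 2, 5}
Step 4: union(4, 0) -> merged; set of 4 now {0, 4, 6}
Step 5: union(3, 4) -> merged; set of 3 now {0, 3, 4, 6}
Step 6: find(5) -> no change; set of 5 is {1, 2, 5}
Step 7: find(3) -> no change; set of 3 is {0, 3, 4, 6}
Step 8: find(4) -> no change; set of 4 is {0, 3, 4, 6}
Component of 2: {1, 2, 5}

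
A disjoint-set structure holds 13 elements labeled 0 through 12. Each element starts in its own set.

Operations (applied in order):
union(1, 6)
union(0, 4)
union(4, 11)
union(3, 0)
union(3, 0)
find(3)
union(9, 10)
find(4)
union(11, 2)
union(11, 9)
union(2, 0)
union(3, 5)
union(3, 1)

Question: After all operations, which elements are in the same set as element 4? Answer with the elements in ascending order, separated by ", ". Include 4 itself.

Step 1: union(1, 6) -> merged; set of 1 now {1, 6}
Step 2: union(0, 4) -> merged; set of 0 now {0, 4}
Step 3: union(4, 11) -> merged; set of 4 now {0, 4, 11}
Step 4: union(3, 0) -> merged; set of 3 now {0, 3, 4, 11}
Step 5: union(3, 0) -> already same set; set of 3 now {0, 3, 4, 11}
Step 6: find(3) -> no change; set of 3 is {0, 3, 4, 11}
Step 7: union(9, 10) -> merged; set of 9 now {9, 10}
Step 8: find(4) -> no change; set of 4 is {0, 3, 4, 11}
Step 9: union(11, 2) -> merged; set of 11 now {0, 2, 3, 4, 11}
Step 10: union(11, 9) -> merged; set of 11 now {0, 2, 3, 4, 9, 10, 11}
Step 11: union(2, 0) -> already same set; set of 2 now {0, 2, 3, 4, 9, 10, 11}
Step 12: union(3, 5) -> merged; set of 3 now {0, 2, 3, 4, 5, 9, 10, 11}
Step 13: union(3, 1) -> merged; set of 3 now {0, 1, 2, 3, 4, 5, 6, 9, 10, 11}
Component of 4: {0, 1, 2, 3, 4, 5, 6, 9, 10, 11}

Answer: 0, 1, 2, 3, 4, 5, 6, 9, 10, 11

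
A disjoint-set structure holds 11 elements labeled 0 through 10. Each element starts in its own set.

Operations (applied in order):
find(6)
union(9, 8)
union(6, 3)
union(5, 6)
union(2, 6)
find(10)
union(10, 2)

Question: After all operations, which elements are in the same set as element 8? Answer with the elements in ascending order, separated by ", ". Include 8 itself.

Step 1: find(6) -> no change; set of 6 is {6}
Step 2: union(9, 8) -> merged; set of 9 now {8, 9}
Step 3: union(6, 3) -> merged; set of 6 now {3, 6}
Step 4: union(5, 6) -> merged; set of 5 now {3, 5, 6}
Step 5: union(2, 6) -> merged; set of 2 now {2, 3, 5, 6}
Step 6: find(10) -> no change; set of 10 is {10}
Step 7: union(10, 2) -> merged; set of 10 now {2, 3, 5, 6, 10}
Component of 8: {8, 9}

Answer: 8, 9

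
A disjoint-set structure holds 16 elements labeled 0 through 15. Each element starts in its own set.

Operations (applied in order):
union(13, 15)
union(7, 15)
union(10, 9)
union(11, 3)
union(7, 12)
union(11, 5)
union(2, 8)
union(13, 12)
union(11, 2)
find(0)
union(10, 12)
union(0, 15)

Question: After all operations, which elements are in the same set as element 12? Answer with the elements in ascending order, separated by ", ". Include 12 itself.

Answer: 0, 7, 9, 10, 12, 13, 15

Derivation:
Step 1: union(13, 15) -> merged; set of 13 now {13, 15}
Step 2: union(7, 15) -> merged; set of 7 now {7, 13, 15}
Step 3: union(10, 9) -> merged; set of 10 now {9, 10}
Step 4: union(11, 3) -> merged; set of 11 now {3, 11}
Step 5: union(7, 12) -> merged; set of 7 now {7, 12, 13, 15}
Step 6: union(11, 5) -> merged; set of 11 now {3, 5, 11}
Step 7: union(2, 8) -> merged; set of 2 now {2, 8}
Step 8: union(13, 12) -> already same set; set of 13 now {7, 12, 13, 15}
Step 9: union(11, 2) -> merged; set of 11 now {2, 3, 5, 8, 11}
Step 10: find(0) -> no change; set of 0 is {0}
Step 11: union(10, 12) -> merged; set of 10 now {7, 9, 10, 12, 13, 15}
Step 12: union(0, 15) -> merged; set of 0 now {0, 7, 9, 10, 12, 13, 15}
Component of 12: {0, 7, 9, 10, 12, 13, 15}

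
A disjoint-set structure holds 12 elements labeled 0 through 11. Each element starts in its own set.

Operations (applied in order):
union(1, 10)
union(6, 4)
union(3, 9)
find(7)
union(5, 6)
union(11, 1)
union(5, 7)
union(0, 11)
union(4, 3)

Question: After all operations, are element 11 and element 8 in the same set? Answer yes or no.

Step 1: union(1, 10) -> merged; set of 1 now {1, 10}
Step 2: union(6, 4) -> merged; set of 6 now {4, 6}
Step 3: union(3, 9) -> merged; set of 3 now {3, 9}
Step 4: find(7) -> no change; set of 7 is {7}
Step 5: union(5, 6) -> merged; set of 5 now {4, 5, 6}
Step 6: union(11, 1) -> merged; set of 11 now {1, 10, 11}
Step 7: union(5, 7) -> merged; set of 5 now {4, 5, 6, 7}
Step 8: union(0, 11) -> merged; set of 0 now {0, 1, 10, 11}
Step 9: union(4, 3) -> merged; set of 4 now {3, 4, 5, 6, 7, 9}
Set of 11: {0, 1, 10, 11}; 8 is not a member.

Answer: no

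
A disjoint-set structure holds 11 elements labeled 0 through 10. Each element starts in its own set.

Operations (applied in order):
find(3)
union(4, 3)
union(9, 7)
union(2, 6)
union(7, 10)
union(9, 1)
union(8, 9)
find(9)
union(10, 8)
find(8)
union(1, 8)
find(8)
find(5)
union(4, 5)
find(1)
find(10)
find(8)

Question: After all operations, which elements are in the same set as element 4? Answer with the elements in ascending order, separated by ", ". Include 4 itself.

Answer: 3, 4, 5

Derivation:
Step 1: find(3) -> no change; set of 3 is {3}
Step 2: union(4, 3) -> merged; set of 4 now {3, 4}
Step 3: union(9, 7) -> merged; set of 9 now {7, 9}
Step 4: union(2, 6) -> merged; set of 2 now {2, 6}
Step 5: union(7, 10) -> merged; set of 7 now {7, 9, 10}
Step 6: union(9, 1) -> merged; set of 9 now {1, 7, 9, 10}
Step 7: union(8, 9) -> merged; set of 8 now {1, 7, 8, 9, 10}
Step 8: find(9) -> no change; set of 9 is {1, 7, 8, 9, 10}
Step 9: union(10, 8) -> already same set; set of 10 now {1, 7, 8, 9, 10}
Step 10: find(8) -> no change; set of 8 is {1, 7, 8, 9, 10}
Step 11: union(1, 8) -> already same set; set of 1 now {1, 7, 8, 9, 10}
Step 12: find(8) -> no change; set of 8 is {1, 7, 8, 9, 10}
Step 13: find(5) -> no change; set of 5 is {5}
Step 14: union(4, 5) -> merged; set of 4 now {3, 4, 5}
Step 15: find(1) -> no change; set of 1 is {1, 7, 8, 9, 10}
Step 16: find(10) -> no change; set of 10 is {1, 7, 8, 9, 10}
Step 17: find(8) -> no change; set of 8 is {1, 7, 8, 9, 10}
Component of 4: {3, 4, 5}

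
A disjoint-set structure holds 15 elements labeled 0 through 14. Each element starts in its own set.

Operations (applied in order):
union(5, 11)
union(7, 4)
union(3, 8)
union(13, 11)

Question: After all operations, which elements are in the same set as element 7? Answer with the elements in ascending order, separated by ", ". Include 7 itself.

Answer: 4, 7

Derivation:
Step 1: union(5, 11) -> merged; set of 5 now {5, 11}
Step 2: union(7, 4) -> merged; set of 7 now {4, 7}
Step 3: union(3, 8) -> merged; set of 3 now {3, 8}
Step 4: union(13, 11) -> merged; set of 13 now {5, 11, 13}
Component of 7: {4, 7}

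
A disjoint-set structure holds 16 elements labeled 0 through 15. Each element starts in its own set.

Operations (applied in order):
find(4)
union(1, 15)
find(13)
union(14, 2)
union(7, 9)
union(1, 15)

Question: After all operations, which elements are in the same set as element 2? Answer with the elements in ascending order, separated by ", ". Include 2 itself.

Step 1: find(4) -> no change; set of 4 is {4}
Step 2: union(1, 15) -> merged; set of 1 now {1, 15}
Step 3: find(13) -> no change; set of 13 is {13}
Step 4: union(14, 2) -> merged; set of 14 now {2, 14}
Step 5: union(7, 9) -> merged; set of 7 now {7, 9}
Step 6: union(1, 15) -> already same set; set of 1 now {1, 15}
Component of 2: {2, 14}

Answer: 2, 14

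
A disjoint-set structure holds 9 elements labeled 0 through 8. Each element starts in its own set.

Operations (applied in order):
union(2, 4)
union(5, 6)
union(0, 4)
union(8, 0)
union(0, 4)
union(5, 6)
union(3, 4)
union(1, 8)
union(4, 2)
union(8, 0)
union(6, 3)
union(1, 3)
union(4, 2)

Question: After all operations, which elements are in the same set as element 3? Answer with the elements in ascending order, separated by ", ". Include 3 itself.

Answer: 0, 1, 2, 3, 4, 5, 6, 8

Derivation:
Step 1: union(2, 4) -> merged; set of 2 now {2, 4}
Step 2: union(5, 6) -> merged; set of 5 now {5, 6}
Step 3: union(0, 4) -> merged; set of 0 now {0, 2, 4}
Step 4: union(8, 0) -> merged; set of 8 now {0, 2, 4, 8}
Step 5: union(0, 4) -> already same set; set of 0 now {0, 2, 4, 8}
Step 6: union(5, 6) -> already same set; set of 5 now {5, 6}
Step 7: union(3, 4) -> merged; set of 3 now {0, 2, 3, 4, 8}
Step 8: union(1, 8) -> merged; set of 1 now {0, 1, 2, 3, 4, 8}
Step 9: union(4, 2) -> already same set; set of 4 now {0, 1, 2, 3, 4, 8}
Step 10: union(8, 0) -> already same set; set of 8 now {0, 1, 2, 3, 4, 8}
Step 11: union(6, 3) -> merged; set of 6 now {0, 1, 2, 3, 4, 5, 6, 8}
Step 12: union(1, 3) -> already same set; set of 1 now {0, 1, 2, 3, 4, 5, 6, 8}
Step 13: union(4, 2) -> already same set; set of 4 now {0, 1, 2, 3, 4, 5, 6, 8}
Component of 3: {0, 1, 2, 3, 4, 5, 6, 8}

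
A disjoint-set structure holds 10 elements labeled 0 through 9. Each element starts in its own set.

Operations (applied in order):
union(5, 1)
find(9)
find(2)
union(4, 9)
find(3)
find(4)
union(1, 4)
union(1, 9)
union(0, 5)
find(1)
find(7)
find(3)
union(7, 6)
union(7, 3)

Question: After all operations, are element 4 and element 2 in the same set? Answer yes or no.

Answer: no

Derivation:
Step 1: union(5, 1) -> merged; set of 5 now {1, 5}
Step 2: find(9) -> no change; set of 9 is {9}
Step 3: find(2) -> no change; set of 2 is {2}
Step 4: union(4, 9) -> merged; set of 4 now {4, 9}
Step 5: find(3) -> no change; set of 3 is {3}
Step 6: find(4) -> no change; set of 4 is {4, 9}
Step 7: union(1, 4) -> merged; set of 1 now {1, 4, 5, 9}
Step 8: union(1, 9) -> already same set; set of 1 now {1, 4, 5, 9}
Step 9: union(0, 5) -> merged; set of 0 now {0, 1, 4, 5, 9}
Step 10: find(1) -> no change; set of 1 is {0, 1, 4, 5, 9}
Step 11: find(7) -> no change; set of 7 is {7}
Step 12: find(3) -> no change; set of 3 is {3}
Step 13: union(7, 6) -> merged; set of 7 now {6, 7}
Step 14: union(7, 3) -> merged; set of 7 now {3, 6, 7}
Set of 4: {0, 1, 4, 5, 9}; 2 is not a member.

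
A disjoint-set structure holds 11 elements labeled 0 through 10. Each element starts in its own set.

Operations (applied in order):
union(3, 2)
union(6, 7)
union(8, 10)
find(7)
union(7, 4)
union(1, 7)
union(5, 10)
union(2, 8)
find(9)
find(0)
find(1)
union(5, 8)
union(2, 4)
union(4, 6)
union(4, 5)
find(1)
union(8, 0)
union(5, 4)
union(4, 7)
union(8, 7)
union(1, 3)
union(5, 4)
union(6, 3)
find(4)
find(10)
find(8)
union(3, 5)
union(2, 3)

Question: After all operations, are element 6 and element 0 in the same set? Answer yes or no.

Step 1: union(3, 2) -> merged; set of 3 now {2, 3}
Step 2: union(6, 7) -> merged; set of 6 now {6, 7}
Step 3: union(8, 10) -> merged; set of 8 now {8, 10}
Step 4: find(7) -> no change; set of 7 is {6, 7}
Step 5: union(7, 4) -> merged; set of 7 now {4, 6, 7}
Step 6: union(1, 7) -> merged; set of 1 now {1, 4, 6, 7}
Step 7: union(5, 10) -> merged; set of 5 now {5, 8, 10}
Step 8: union(2, 8) -> merged; set of 2 now {2, 3, 5, 8, 10}
Step 9: find(9) -> no change; set of 9 is {9}
Step 10: find(0) -> no change; set of 0 is {0}
Step 11: find(1) -> no change; set of 1 is {1, 4, 6, 7}
Step 12: union(5, 8) -> already same set; set of 5 now {2, 3, 5, 8, 10}
Step 13: union(2, 4) -> merged; set of 2 now {1, 2, 3, 4, 5, 6, 7, 8, 10}
Step 14: union(4, 6) -> already same set; set of 4 now {1, 2, 3, 4, 5, 6, 7, 8, 10}
Step 15: union(4, 5) -> already same set; set of 4 now {1, 2, 3, 4, 5, 6, 7, 8, 10}
Step 16: find(1) -> no change; set of 1 is {1, 2, 3, 4, 5, 6, 7, 8, 10}
Step 17: union(8, 0) -> merged; set of 8 now {0, 1, 2, 3, 4, 5, 6, 7, 8, 10}
Step 18: union(5, 4) -> already same set; set of 5 now {0, 1, 2, 3, 4, 5, 6, 7, 8, 10}
Step 19: union(4, 7) -> already same set; set of 4 now {0, 1, 2, 3, 4, 5, 6, 7, 8, 10}
Step 20: union(8, 7) -> already same set; set of 8 now {0, 1, 2, 3, 4, 5, 6, 7, 8, 10}
Step 21: union(1, 3) -> already same set; set of 1 now {0, 1, 2, 3, 4, 5, 6, 7, 8, 10}
Step 22: union(5, 4) -> already same set; set of 5 now {0, 1, 2, 3, 4, 5, 6, 7, 8, 10}
Step 23: union(6, 3) -> already same set; set of 6 now {0, 1, 2, 3, 4, 5, 6, 7, 8, 10}
Step 24: find(4) -> no change; set of 4 is {0, 1, 2, 3, 4, 5, 6, 7, 8, 10}
Step 25: find(10) -> no change; set of 10 is {0, 1, 2, 3, 4, 5, 6, 7, 8, 10}
Step 26: find(8) -> no change; set of 8 is {0, 1, 2, 3, 4, 5, 6, 7, 8, 10}
Step 27: union(3, 5) -> already same set; set of 3 now {0, 1, 2, 3, 4, 5, 6, 7, 8, 10}
Step 28: union(2, 3) -> already same set; set of 2 now {0, 1, 2, 3, 4, 5, 6, 7, 8, 10}
Set of 6: {0, 1, 2, 3, 4, 5, 6, 7, 8, 10}; 0 is a member.

Answer: yes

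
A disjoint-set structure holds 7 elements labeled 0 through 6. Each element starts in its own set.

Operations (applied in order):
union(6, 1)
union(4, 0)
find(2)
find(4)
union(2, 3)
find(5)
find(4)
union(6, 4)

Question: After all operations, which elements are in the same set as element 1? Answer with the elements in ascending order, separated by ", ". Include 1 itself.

Answer: 0, 1, 4, 6

Derivation:
Step 1: union(6, 1) -> merged; set of 6 now {1, 6}
Step 2: union(4, 0) -> merged; set of 4 now {0, 4}
Step 3: find(2) -> no change; set of 2 is {2}
Step 4: find(4) -> no change; set of 4 is {0, 4}
Step 5: union(2, 3) -> merged; set of 2 now {2, 3}
Step 6: find(5) -> no change; set of 5 is {5}
Step 7: find(4) -> no change; set of 4 is {0, 4}
Step 8: union(6, 4) -> merged; set of 6 now {0, 1, 4, 6}
Component of 1: {0, 1, 4, 6}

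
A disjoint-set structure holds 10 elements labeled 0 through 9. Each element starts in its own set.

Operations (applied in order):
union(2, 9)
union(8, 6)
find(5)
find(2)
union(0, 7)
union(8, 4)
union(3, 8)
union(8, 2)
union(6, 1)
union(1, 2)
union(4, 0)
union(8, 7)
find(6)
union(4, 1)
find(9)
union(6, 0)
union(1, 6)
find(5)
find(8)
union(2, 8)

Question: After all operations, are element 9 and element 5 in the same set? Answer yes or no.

Answer: no

Derivation:
Step 1: union(2, 9) -> merged; set of 2 now {2, 9}
Step 2: union(8, 6) -> merged; set of 8 now {6, 8}
Step 3: find(5) -> no change; set of 5 is {5}
Step 4: find(2) -> no change; set of 2 is {2, 9}
Step 5: union(0, 7) -> merged; set of 0 now {0, 7}
Step 6: union(8, 4) -> merged; set of 8 now {4, 6, 8}
Step 7: union(3, 8) -> merged; set of 3 now {3, 4, 6, 8}
Step 8: union(8, 2) -> merged; set of 8 now {2, 3, 4, 6, 8, 9}
Step 9: union(6, 1) -> merged; set of 6 now {1, 2, 3, 4, 6, 8, 9}
Step 10: union(1, 2) -> already same set; set of 1 now {1, 2, 3, 4, 6, 8, 9}
Step 11: union(4, 0) -> merged; set of 4 now {0, 1, 2, 3, 4, 6, 7, 8, 9}
Step 12: union(8, 7) -> already same set; set of 8 now {0, 1, 2, 3, 4, 6, 7, 8, 9}
Step 13: find(6) -> no change; set of 6 is {0, 1, 2, 3, 4, 6, 7, 8, 9}
Step 14: union(4, 1) -> already same set; set of 4 now {0, 1, 2, 3, 4, 6, 7, 8, 9}
Step 15: find(9) -> no change; set of 9 is {0, 1, 2, 3, 4, 6, 7, 8, 9}
Step 16: union(6, 0) -> already same set; set of 6 now {0, 1, 2, 3, 4, 6, 7, 8, 9}
Step 17: union(1, 6) -> already same set; set of 1 now {0, 1, 2, 3, 4, 6, 7, 8, 9}
Step 18: find(5) -> no change; set of 5 is {5}
Step 19: find(8) -> no change; set of 8 is {0, 1, 2, 3, 4, 6, 7, 8, 9}
Step 20: union(2, 8) -> already same set; set of 2 now {0, 1, 2, 3, 4, 6, 7, 8, 9}
Set of 9: {0, 1, 2, 3, 4, 6, 7, 8, 9}; 5 is not a member.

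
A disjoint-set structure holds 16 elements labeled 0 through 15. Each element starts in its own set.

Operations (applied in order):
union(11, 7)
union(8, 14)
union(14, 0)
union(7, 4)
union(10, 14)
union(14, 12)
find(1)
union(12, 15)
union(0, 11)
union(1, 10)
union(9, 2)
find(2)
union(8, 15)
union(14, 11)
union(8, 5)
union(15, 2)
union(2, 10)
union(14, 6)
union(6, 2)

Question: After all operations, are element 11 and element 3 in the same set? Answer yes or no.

Answer: no

Derivation:
Step 1: union(11, 7) -> merged; set of 11 now {7, 11}
Step 2: union(8, 14) -> merged; set of 8 now {8, 14}
Step 3: union(14, 0) -> merged; set of 14 now {0, 8, 14}
Step 4: union(7, 4) -> merged; set of 7 now {4, 7, 11}
Step 5: union(10, 14) -> merged; set of 10 now {0, 8, 10, 14}
Step 6: union(14, 12) -> merged; set of 14 now {0, 8, 10, 12, 14}
Step 7: find(1) -> no change; set of 1 is {1}
Step 8: union(12, 15) -> merged; set of 12 now {0, 8, 10, 12, 14, 15}
Step 9: union(0, 11) -> merged; set of 0 now {0, 4, 7, 8, 10, 11, 12, 14, 15}
Step 10: union(1, 10) -> merged; set of 1 now {0, 1, 4, 7, 8, 10, 11, 12, 14, 15}
Step 11: union(9, 2) -> merged; set of 9 now {2, 9}
Step 12: find(2) -> no change; set of 2 is {2, 9}
Step 13: union(8, 15) -> already same set; set of 8 now {0, 1, 4, 7, 8, 10, 11, 12, 14, 15}
Step 14: union(14, 11) -> already same set; set of 14 now {0, 1, 4, 7, 8, 10, 11, 12, 14, 15}
Step 15: union(8, 5) -> merged; set of 8 now {0, 1, 4, 5, 7, 8, 10, 11, 12, 14, 15}
Step 16: union(15, 2) -> merged; set of 15 now {0, 1, 2, 4, 5, 7, 8, 9, 10, 11, 12, 14, 15}
Step 17: union(2, 10) -> already same set; set of 2 now {0, 1, 2, 4, 5, 7, 8, 9, 10, 11, 12, 14, 15}
Step 18: union(14, 6) -> merged; set of 14 now {0, 1, 2, 4, 5, 6, 7, 8, 9, 10, 11, 12, 14, 15}
Step 19: union(6, 2) -> already same set; set of 6 now {0, 1, 2, 4, 5, 6, 7, 8, 9, 10, 11, 12, 14, 15}
Set of 11: {0, 1, 2, 4, 5, 6, 7, 8, 9, 10, 11, 12, 14, 15}; 3 is not a member.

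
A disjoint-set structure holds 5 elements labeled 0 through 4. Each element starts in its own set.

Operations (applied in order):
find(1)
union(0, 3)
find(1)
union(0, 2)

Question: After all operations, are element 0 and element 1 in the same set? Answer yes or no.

Step 1: find(1) -> no change; set of 1 is {1}
Step 2: union(0, 3) -> merged; set of 0 now {0, 3}
Step 3: find(1) -> no change; set of 1 is {1}
Step 4: union(0, 2) -> merged; set of 0 now {0, 2, 3}
Set of 0: {0, 2, 3}; 1 is not a member.

Answer: no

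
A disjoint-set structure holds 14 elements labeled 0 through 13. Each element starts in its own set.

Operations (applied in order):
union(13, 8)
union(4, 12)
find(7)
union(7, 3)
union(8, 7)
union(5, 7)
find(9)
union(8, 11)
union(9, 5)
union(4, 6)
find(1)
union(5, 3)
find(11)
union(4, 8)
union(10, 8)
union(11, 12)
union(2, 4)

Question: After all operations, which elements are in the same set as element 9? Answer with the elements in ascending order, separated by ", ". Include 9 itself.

Step 1: union(13, 8) -> merged; set of 13 now {8, 13}
Step 2: union(4, 12) -> merged; set of 4 now {4, 12}
Step 3: find(7) -> no change; set of 7 is {7}
Step 4: union(7, 3) -> merged; set of 7 now {3, 7}
Step 5: union(8, 7) -> merged; set of 8 now {3, 7, 8, 13}
Step 6: union(5, 7) -> merged; set of 5 now {3, 5, 7, 8, 13}
Step 7: find(9) -> no change; set of 9 is {9}
Step 8: union(8, 11) -> merged; set of 8 now {3, 5, 7, 8, 11, 13}
Step 9: union(9, 5) -> merged; set of 9 now {3, 5, 7, 8, 9, 11, 13}
Step 10: union(4, 6) -> merged; set of 4 now {4, 6, 12}
Step 11: find(1) -> no change; set of 1 is {1}
Step 12: union(5, 3) -> already same set; set of 5 now {3, 5, 7, 8, 9, 11, 13}
Step 13: find(11) -> no change; set of 11 is {3, 5, 7, 8, 9, 11, 13}
Step 14: union(4, 8) -> merged; set of 4 now {3, 4, 5, 6, 7, 8, 9, 11, 12, 13}
Step 15: union(10, 8) -> merged; set of 10 now {3, 4, 5, 6, 7, 8, 9, 10, 11, 12, 13}
Step 16: union(11, 12) -> already same set; set of 11 now {3, 4, 5, 6, 7, 8, 9, 10, 11, 12, 13}
Step 17: union(2, 4) -> merged; set of 2 now {2, 3, 4, 5, 6, 7, 8, 9, 10, 11, 12, 13}
Component of 9: {2, 3, 4, 5, 6, 7, 8, 9, 10, 11, 12, 13}

Answer: 2, 3, 4, 5, 6, 7, 8, 9, 10, 11, 12, 13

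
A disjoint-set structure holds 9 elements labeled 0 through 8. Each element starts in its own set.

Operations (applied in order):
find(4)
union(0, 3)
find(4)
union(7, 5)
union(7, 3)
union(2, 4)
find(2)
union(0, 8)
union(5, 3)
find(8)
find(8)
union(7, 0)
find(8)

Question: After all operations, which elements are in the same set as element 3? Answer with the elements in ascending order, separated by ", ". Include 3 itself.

Step 1: find(4) -> no change; set of 4 is {4}
Step 2: union(0, 3) -> merged; set of 0 now {0, 3}
Step 3: find(4) -> no change; set of 4 is {4}
Step 4: union(7, 5) -> merged; set of 7 now {5, 7}
Step 5: union(7, 3) -> merged; set of 7 now {0, 3, 5, 7}
Step 6: union(2, 4) -> merged; set of 2 now {2, 4}
Step 7: find(2) -> no change; set of 2 is {2, 4}
Step 8: union(0, 8) -> merged; set of 0 now {0, 3, 5, 7, 8}
Step 9: union(5, 3) -> already same set; set of 5 now {0, 3, 5, 7, 8}
Step 10: find(8) -> no change; set of 8 is {0, 3, 5, 7, 8}
Step 11: find(8) -> no change; set of 8 is {0, 3, 5, 7, 8}
Step 12: union(7, 0) -> already same set; set of 7 now {0, 3, 5, 7, 8}
Step 13: find(8) -> no change; set of 8 is {0, 3, 5, 7, 8}
Component of 3: {0, 3, 5, 7, 8}

Answer: 0, 3, 5, 7, 8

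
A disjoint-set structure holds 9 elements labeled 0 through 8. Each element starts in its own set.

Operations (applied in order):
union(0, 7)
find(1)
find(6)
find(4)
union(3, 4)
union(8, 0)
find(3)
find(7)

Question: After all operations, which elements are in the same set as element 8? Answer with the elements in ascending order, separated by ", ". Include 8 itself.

Step 1: union(0, 7) -> merged; set of 0 now {0, 7}
Step 2: find(1) -> no change; set of 1 is {1}
Step 3: find(6) -> no change; set of 6 is {6}
Step 4: find(4) -> no change; set of 4 is {4}
Step 5: union(3, 4) -> merged; set of 3 now {3, 4}
Step 6: union(8, 0) -> merged; set of 8 now {0, 7, 8}
Step 7: find(3) -> no change; set of 3 is {3, 4}
Step 8: find(7) -> no change; set of 7 is {0, 7, 8}
Component of 8: {0, 7, 8}

Answer: 0, 7, 8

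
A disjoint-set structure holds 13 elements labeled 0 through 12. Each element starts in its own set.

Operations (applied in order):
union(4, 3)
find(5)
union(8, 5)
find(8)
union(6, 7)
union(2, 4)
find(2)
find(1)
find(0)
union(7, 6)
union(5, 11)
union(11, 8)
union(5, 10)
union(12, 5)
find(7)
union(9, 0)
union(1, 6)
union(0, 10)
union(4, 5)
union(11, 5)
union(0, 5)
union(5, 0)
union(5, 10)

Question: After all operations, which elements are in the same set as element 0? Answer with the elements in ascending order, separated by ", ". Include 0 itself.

Answer: 0, 2, 3, 4, 5, 8, 9, 10, 11, 12

Derivation:
Step 1: union(4, 3) -> merged; set of 4 now {3, 4}
Step 2: find(5) -> no change; set of 5 is {5}
Step 3: union(8, 5) -> merged; set of 8 now {5, 8}
Step 4: find(8) -> no change; set of 8 is {5, 8}
Step 5: union(6, 7) -> merged; set of 6 now {6, 7}
Step 6: union(2, 4) -> merged; set of 2 now {2, 3, 4}
Step 7: find(2) -> no change; set of 2 is {2, 3, 4}
Step 8: find(1) -> no change; set of 1 is {1}
Step 9: find(0) -> no change; set of 0 is {0}
Step 10: union(7, 6) -> already same set; set of 7 now {6, 7}
Step 11: union(5, 11) -> merged; set of 5 now {5, 8, 11}
Step 12: union(11, 8) -> already same set; set of 11 now {5, 8, 11}
Step 13: union(5, 10) -> merged; set of 5 now {5, 8, 10, 11}
Step 14: union(12, 5) -> merged; set of 12 now {5, 8, 10, 11, 12}
Step 15: find(7) -> no change; set of 7 is {6, 7}
Step 16: union(9, 0) -> merged; set of 9 now {0, 9}
Step 17: union(1, 6) -> merged; set of 1 now {1, 6, 7}
Step 18: union(0, 10) -> merged; set of 0 now {0, 5, 8, 9, 10, 11, 12}
Step 19: union(4, 5) -> merged; set of 4 now {0, 2, 3, 4, 5, 8, 9, 10, 11, 12}
Step 20: union(11, 5) -> already same set; set of 11 now {0, 2, 3, 4, 5, 8, 9, 10, 11, 12}
Step 21: union(0, 5) -> already same set; set of 0 now {0, 2, 3, 4, 5, 8, 9, 10, 11, 12}
Step 22: union(5, 0) -> already same set; set of 5 now {0, 2, 3, 4, 5, 8, 9, 10, 11, 12}
Step 23: union(5, 10) -> already same set; set of 5 now {0, 2, 3, 4, 5, 8, 9, 10, 11, 12}
Component of 0: {0, 2, 3, 4, 5, 8, 9, 10, 11, 12}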